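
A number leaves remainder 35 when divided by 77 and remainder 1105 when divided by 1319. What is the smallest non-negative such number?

Write x = 35 + 77·k. Then 77·k ≡ 1105 − 35 ≡ 1070 (mod 1319).
Need 77⁻¹ mod 1319. Extended Euclid on (1319, 77):
1319 = 17*77 + 10
77 = 7*10 + 7
10 = 1*7 + 3
7 = 2*3 + 1
3 = 3*1 + 0
Back-substitute:
1 = 7 − 2·3
1 = −2·10 + 3·7
1 = 3·77 − 23·10
1 = −23·1319 + 394·77
77⁻¹ ≡ 394 (mod 1319), so k ≡ 394·1070 ≡ 819 (mod 1319).
x = 35 + 77·819 = 63098.

63098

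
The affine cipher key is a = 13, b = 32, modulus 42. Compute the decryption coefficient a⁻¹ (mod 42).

Apply the Euclidean algorithm to 42 and 13:
42 = 3·13 + 3
13 = 4·3 + 1
3 = 3·1 + 0
gcd = 1, so the inverse exists. Back-substitute:
1 = 13 − 4·3
1 = −4·42 + 13·13
So 13·13 ≡ 1 (mod 42).

13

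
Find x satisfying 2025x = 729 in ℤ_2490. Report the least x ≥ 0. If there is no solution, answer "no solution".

gcd(2025, 2490):
2490 = 1*2025 + 465
2025 = 4*465 + 165
465 = 2*165 + 135
165 = 1*135 + 30
135 = 4*30 + 15
30 = 2*15 + 0
gcd = 15, but 15 ∤ 729, so the congruence has no solution.

no solution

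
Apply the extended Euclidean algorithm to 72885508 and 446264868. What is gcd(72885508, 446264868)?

Apply Euclid's algorithm to 446264868 and 72885508:
446264868 = 6×72885508 + 8951820
72885508 = 8×8951820 + 1270948
8951820 = 7×1270948 + 55184
1270948 = 23×55184 + 1716
55184 = 32×1716 + 272
1716 = 6×272 + 84
272 = 3×84 + 20
84 = 4×20 + 4
20 = 5×4 + 0
gcd(72885508, 446264868) = 4.
Express as a combination:
4 = 84 − 4·20
4 = −4·272 + 13·84
4 = 13·1716 − 82·272
4 = −82·55184 + 2637·1716
4 = 2637·1270948 − 60733·55184
4 = −60733·8951820 + 427768·1270948
4 = 427768·72885508 − 3482877·8951820
4 = −3482877·446264868 + 21325030·72885508
So 4 = (-3482877)·446264868 + (21325030)·72885508.

4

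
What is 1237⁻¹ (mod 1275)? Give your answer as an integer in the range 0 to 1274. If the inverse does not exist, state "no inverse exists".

973

Run Euclid on (1275, 1237):
1275 = 1*1237 + 38
1237 = 32*38 + 21
38 = 1*21 + 17
21 = 1*17 + 4
17 = 4*4 + 1
4 = 4*1 + 0
Since gcd(1237, 1275) = 1, back-substitute to write 1 as a combination:
1 = 17 − 4·4
1 = −4·21 + 5·17
1 = 5·38 − 9·21
1 = −9·1237 + 293·38
1 = 293·1275 − 302·1237
Hence 1237⁻¹ ≡ -302 ≡ 973 (mod 1275).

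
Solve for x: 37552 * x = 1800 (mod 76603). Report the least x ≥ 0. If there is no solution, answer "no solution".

First find gcd(37552, 76603):
76603 = 2·37552 + 1499
37552 = 25·1499 + 77
1499 = 19·77 + 36
77 = 2·36 + 5
36 = 7·5 + 1
5 = 5·1 + 0
gcd = 1, so a unique solution mod 76603 exists.
Back-substitute for the Bézout coefficients:
1 = 36 − 7·5
1 = −7·77 + 15·36
1 = 15·1499 − 292·77
1 = −292·37552 + 7315·1499
1 = 7315·76603 − 14922·37552
So 37552·(-14922) ≡ 1 (mod 76603), giving 37552⁻¹ ≡ 61681.
x ≡ 37552⁻¹·1800 ≡ 61681·1800 ≡ 28053 (mod 76603).

28053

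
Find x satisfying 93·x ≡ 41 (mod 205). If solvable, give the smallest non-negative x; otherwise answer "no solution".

First find gcd(93, 205):
205 = 2·93 + 19
93 = 4·19 + 17
19 = 1·17 + 2
17 = 8·2 + 1
2 = 2·1 + 0
gcd = 1, so a unique solution mod 205 exists.
Back-substitute for the Bézout coefficients:
1 = 17 − 8·2
1 = −8·19 + 9·17
1 = 9·93 − 44·19
1 = −44·205 + 97·93
So 93·(97) ≡ 1 (mod 205), giving 93⁻¹ ≡ 97.
x ≡ 93⁻¹·41 ≡ 97·41 ≡ 82 (mod 205).

82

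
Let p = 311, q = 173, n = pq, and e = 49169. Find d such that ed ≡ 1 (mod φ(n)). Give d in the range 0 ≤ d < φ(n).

46769

φ(n) = (p−1)(q−1) = 310·172 = 53320.
Need d with 49169·d ≡ 1 (mod 53320). Apply the extended Euclidean algorithm:
53320 = 1×49169 + 4151
49169 = 11×4151 + 3508
4151 = 1×3508 + 643
3508 = 5×643 + 293
643 = 2×293 + 57
293 = 5×57 + 8
57 = 7×8 + 1
8 = 8×1 + 0
Back-substitute:
1 = 57 − 7·8
1 = −7·293 + 36·57
1 = 36·643 − 79·293
1 = −79·3508 + 431·643
1 = 431·4151 − 510·3508
1 = −510·49169 + 6041·4151
1 = 6041·53320 − 6551·49169
So 49169·(-6551) ≡ 1 (mod 53320), hence d ≡ -6551 ≡ 46769 (mod 53320).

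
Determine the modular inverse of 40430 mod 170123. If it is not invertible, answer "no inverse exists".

163361

Extended Euclidean algorithm:
170123 = 4×40430 + 8403
40430 = 4×8403 + 6818
8403 = 1×6818 + 1585
6818 = 4×1585 + 478
1585 = 3×478 + 151
478 = 3×151 + 25
151 = 6×25 + 1
25 = 25×1 + 0
The gcd is 1. Working backward:
1 = 151 − 6·25
1 = −6·478 + 19·151
1 = 19·1585 − 63·478
1 = −63·6818 + 271·1585
1 = 271·8403 − 334·6818
1 = −334·40430 + 1607·8403
1 = 1607·170123 − 6762·40430
Hence 40430⁻¹ ≡ -6762 ≡ 163361 (mod 170123).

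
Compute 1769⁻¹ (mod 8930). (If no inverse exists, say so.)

7249

Extended Euclidean algorithm:
8930 = 5*1769 + 85
1769 = 20*85 + 69
85 = 1*69 + 16
69 = 4*16 + 5
16 = 3*5 + 1
5 = 5*1 + 0
The gcd is 1. Working backward:
1 = 16 − 3·5
1 = −3·69 + 13·16
1 = 13·85 − 16·69
1 = −16·1769 + 333·85
1 = 333·8930 − 1681·1769
So 1769·(-1681) ≡ 1 (mod 8930), and -1681 ≡ 7249 (mod 8930).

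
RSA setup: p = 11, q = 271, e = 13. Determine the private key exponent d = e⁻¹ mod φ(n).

2077

φ(n) = (p−1)(q−1) = 10·270 = 2700.
Need d with 13·d ≡ 1 (mod 2700). Apply the extended Euclidean algorithm:
2700 = 207×13 + 9
13 = 1×9 + 4
9 = 2×4 + 1
4 = 4×1 + 0
Back-substitute:
1 = 9 − 2·4
1 = −2·13 + 3·9
1 = 3·2700 − 623·13
So 13·(-623) ≡ 1 (mod 2700), hence d ≡ -623 ≡ 2077 (mod 2700).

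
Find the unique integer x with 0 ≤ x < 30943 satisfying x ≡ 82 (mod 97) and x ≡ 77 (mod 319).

21131

Write x = 82 + 97·k. Then 97·k ≡ 77 − 82 ≡ 314 (mod 319).
Need 97⁻¹ mod 319. Extended Euclid on (319, 97):
319 = 3×97 + 28
97 = 3×28 + 13
28 = 2×13 + 2
13 = 6×2 + 1
2 = 2×1 + 0
Back-substitute:
1 = 13 − 6·2
1 = −6·28 + 13·13
1 = 13·97 − 45·28
1 = −45·319 + 148·97
97⁻¹ ≡ 148 (mod 319), so k ≡ 148·314 ≡ 217 (mod 319).
x = 82 + 97·217 = 21131.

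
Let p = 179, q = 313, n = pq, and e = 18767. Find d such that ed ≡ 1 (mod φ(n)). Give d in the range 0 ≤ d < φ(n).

φ(n) = (p−1)(q−1) = 178·312 = 55536.
Need d with 18767·d ≡ 1 (mod 55536). Apply the extended Euclidean algorithm:
55536 = 2·18767 + 18002
18767 = 1·18002 + 765
18002 = 23·765 + 407
765 = 1·407 + 358
407 = 1·358 + 49
358 = 7·49 + 15
49 = 3·15 + 4
15 = 3·4 + 3
4 = 1·3 + 1
3 = 3·1 + 0
Back-substitute:
1 = 4 − 3
1 = −15 + 4·4
1 = 4·49 − 13·15
1 = −13·358 + 95·49
1 = 95·407 − 108·358
1 = −108·765 + 203·407
1 = 203·18002 − 4777·765
1 = −4777·18767 + 4980·18002
1 = 4980·55536 − 14737·18767
So 18767·(-14737) ≡ 1 (mod 55536), hence d ≡ -14737 ≡ 40799 (mod 55536).

40799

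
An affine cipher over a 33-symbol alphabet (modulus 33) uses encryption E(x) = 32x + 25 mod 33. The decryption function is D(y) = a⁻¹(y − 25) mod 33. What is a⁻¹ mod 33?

Run Euclid on (33, 32):
33 = 1*32 + 1
32 = 32*1 + 0
Since gcd(32, 33) = 1, back-substitute to write 1 as a combination:
1 = 33 − 32
So 32·(-1) ≡ 1 (mod 33), and -1 ≡ 32 (mod 33).

32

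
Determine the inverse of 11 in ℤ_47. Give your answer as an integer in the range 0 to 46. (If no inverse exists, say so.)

30

Apply the Euclidean algorithm to 47 and 11:
47 = 4·11 + 3
11 = 3·3 + 2
3 = 1·2 + 1
2 = 2·1 + 0
The gcd is 1. Working backward:
1 = 3 − 2
1 = −11 + 4·3
1 = 4·47 − 17·11
Hence 11⁻¹ ≡ -17 ≡ 30 (mod 47).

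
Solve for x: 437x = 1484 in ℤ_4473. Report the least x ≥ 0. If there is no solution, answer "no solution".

1897

First find gcd(437, 4473):
4473 = 10×437 + 103
437 = 4×103 + 25
103 = 4×25 + 3
25 = 8×3 + 1
3 = 3×1 + 0
gcd = 1, so a unique solution mod 4473 exists.
Back-substitute for the Bézout coefficients:
1 = 25 − 8·3
1 = −8·103 + 33·25
1 = 33·437 − 140·103
1 = −140·4473 + 1433·437
So 437·(1433) ≡ 1 (mod 4473), giving 437⁻¹ ≡ 1433.
x ≡ 437⁻¹·1484 ≡ 1433·1484 ≡ 1897 (mod 4473).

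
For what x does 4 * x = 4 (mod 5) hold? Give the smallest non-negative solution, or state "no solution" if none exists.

First find gcd(4, 5):
5 = 1*4 + 1
4 = 4*1 + 0
gcd = 1, so a unique solution mod 5 exists.
Back-substitute for the Bézout coefficients:
1 = 5 − 4
So 4·(-1) ≡ 1 (mod 5), giving 4⁻¹ ≡ 4.
x ≡ 4⁻¹·4 ≡ 4·4 ≡ 1 (mod 5).

1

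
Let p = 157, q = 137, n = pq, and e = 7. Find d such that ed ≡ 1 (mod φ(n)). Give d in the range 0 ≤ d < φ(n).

3031

φ(n) = (p−1)(q−1) = 156·136 = 21216.
Need d with 7·d ≡ 1 (mod 21216). Apply the extended Euclidean algorithm:
21216 = 3030×7 + 6
7 = 1×6 + 1
6 = 6×1 + 0
Back-substitute:
1 = 7 − 6
1 = −21216 + 3031·7
So 7·3031 ≡ 1 (mod 21216), hence d = 3031.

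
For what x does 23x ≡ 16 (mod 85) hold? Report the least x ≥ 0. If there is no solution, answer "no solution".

First find gcd(23, 85):
85 = 3·23 + 16
23 = 1·16 + 7
16 = 2·7 + 2
7 = 3·2 + 1
2 = 2·1 + 0
gcd = 1, so a unique solution mod 85 exists.
Back-substitute for the Bézout coefficients:
1 = 7 − 3·2
1 = −3·16 + 7·7
1 = 7·23 − 10·16
1 = −10·85 + 37·23
So 23·(37) ≡ 1 (mod 85), giving 23⁻¹ ≡ 37.
x ≡ 23⁻¹·16 ≡ 37·16 ≡ 82 (mod 85).

82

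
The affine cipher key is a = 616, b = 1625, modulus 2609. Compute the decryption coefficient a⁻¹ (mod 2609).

2537

Apply the Euclidean algorithm to 2609 and 616:
2609 = 4·616 + 145
616 = 4·145 + 36
145 = 4·36 + 1
36 = 36·1 + 0
gcd = 1, so the inverse exists. Back-substitute:
1 = 145 − 4·36
1 = −4·616 + 17·145
1 = 17·2609 − 72·616
Hence 616⁻¹ ≡ -72 ≡ 2537 (mod 2609).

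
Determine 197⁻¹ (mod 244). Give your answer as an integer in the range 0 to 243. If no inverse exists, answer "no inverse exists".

109

Run Euclid on (244, 197):
244 = 1×197 + 47
197 = 4×47 + 9
47 = 5×9 + 2
9 = 4×2 + 1
2 = 2×1 + 0
Since gcd(197, 244) = 1, back-substitute to write 1 as a combination:
1 = 9 − 4·2
1 = −4·47 + 21·9
1 = 21·197 − 88·47
1 = −88·244 + 109·197
So 197·109 ≡ 1 (mod 244).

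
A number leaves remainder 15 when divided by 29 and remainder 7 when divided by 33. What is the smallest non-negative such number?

Write x = 15 + 29·k. Then 29·k ≡ 7 − 15 ≡ 25 (mod 33).
Need 29⁻¹ mod 33. Extended Euclid on (33, 29):
33 = 1×29 + 4
29 = 7×4 + 1
4 = 4×1 + 0
Back-substitute:
1 = 29 − 7·4
1 = −7·33 + 8·29
29⁻¹ ≡ 8 (mod 33), so k ≡ 8·25 ≡ 2 (mod 33).
x = 15 + 29·2 = 73.

73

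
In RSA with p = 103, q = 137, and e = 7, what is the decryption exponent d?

7927

φ(n) = (p−1)(q−1) = 102·136 = 13872.
Need d with 7·d ≡ 1 (mod 13872). Apply the extended Euclidean algorithm:
13872 = 1981·7 + 5
7 = 1·5 + 2
5 = 2·2 + 1
2 = 2·1 + 0
Back-substitute:
1 = 5 − 2·2
1 = −2·7 + 3·5
1 = 3·13872 − 5945·7
So 7·(-5945) ≡ 1 (mod 13872), hence d ≡ -5945 ≡ 7927 (mod 13872).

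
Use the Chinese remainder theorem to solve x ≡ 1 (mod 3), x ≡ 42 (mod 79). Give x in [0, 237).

121

Write x = 1 + 3·k. Then 3·k ≡ 42 − 1 ≡ 41 (mod 79).
Need 3⁻¹ mod 79. Extended Euclid on (79, 3):
79 = 26·3 + 1
3 = 3·1 + 0
Back-substitute:
1 = 79 − 26·3
3⁻¹ ≡ 53 (mod 79), so k ≡ 53·41 ≡ 40 (mod 79).
x = 1 + 3·40 = 121.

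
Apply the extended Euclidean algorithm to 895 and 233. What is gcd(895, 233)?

Repeated division:
895 = 3×233 + 196
233 = 1×196 + 37
196 = 5×37 + 11
37 = 3×11 + 4
11 = 2×4 + 3
4 = 1×3 + 1
3 = 3×1 + 0
gcd(895, 233) = 1.
Express as a combination:
1 = 4 − 3
1 = −11 + 3·4
1 = 3·37 − 10·11
1 = −10·196 + 53·37
1 = 53·233 − 63·196
1 = −63·895 + 242·233
So 1 = (-63)·895 + (242)·233.

1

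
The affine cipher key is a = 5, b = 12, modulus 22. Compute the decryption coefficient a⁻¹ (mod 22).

gcd(22, 5) by repeated division:
22 = 4·5 + 2
5 = 2·2 + 1
2 = 2·1 + 0
gcd = 1, so the inverse exists. Back-substitute:
1 = 5 − 2·2
1 = −2·22 + 9·5
So 5·9 ≡ 1 (mod 22).

9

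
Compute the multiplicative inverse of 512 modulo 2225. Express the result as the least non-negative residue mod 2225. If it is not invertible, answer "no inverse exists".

1873

Apply the Euclidean algorithm to 2225 and 512:
2225 = 4·512 + 177
512 = 2·177 + 158
177 = 1·158 + 19
158 = 8·19 + 6
19 = 3·6 + 1
6 = 6·1 + 0
Since gcd(512, 2225) = 1, back-substitute to write 1 as a combination:
1 = 19 − 3·6
1 = −3·158 + 25·19
1 = 25·177 − 28·158
1 = −28·512 + 81·177
1 = 81·2225 − 352·512
Hence 512⁻¹ ≡ -352 ≡ 1873 (mod 2225).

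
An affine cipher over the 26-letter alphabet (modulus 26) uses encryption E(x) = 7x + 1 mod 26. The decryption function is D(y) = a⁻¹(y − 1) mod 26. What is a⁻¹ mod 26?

Extended Euclidean algorithm:
26 = 3*7 + 5
7 = 1*5 + 2
5 = 2*2 + 1
2 = 2*1 + 0
The gcd is 1. Working backward:
1 = 5 − 2·2
1 = −2·7 + 3·5
1 = 3·26 − 11·7
So 7·(-11) ≡ 1 (mod 26), and -11 ≡ 15 (mod 26).

15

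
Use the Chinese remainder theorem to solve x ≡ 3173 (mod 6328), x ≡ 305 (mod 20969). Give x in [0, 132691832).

100903133

Write x = 3173 + 6328·k. Then 6328·k ≡ 305 − 3173 ≡ 18101 (mod 20969).
Need 6328⁻¹ mod 20969. Extended Euclid on (20969, 6328):
20969 = 3*6328 + 1985
6328 = 3*1985 + 373
1985 = 5*373 + 120
373 = 3*120 + 13
120 = 9*13 + 3
13 = 4*3 + 1
3 = 3*1 + 0
Back-substitute:
1 = 13 − 4·3
1 = −4·120 + 37·13
1 = 37·373 − 115·120
1 = −115·1985 + 612·373
1 = 612·6328 − 1951·1985
1 = −1951·20969 + 6465·6328
6328⁻¹ ≡ 6465 (mod 20969), so k ≡ 6465·18101 ≡ 15945 (mod 20969).
x = 3173 + 6328·15945 = 100903133.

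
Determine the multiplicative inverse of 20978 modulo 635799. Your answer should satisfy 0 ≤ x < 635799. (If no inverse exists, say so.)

531752

gcd(635799, 20978) by repeated division:
635799 = 30*20978 + 6459
20978 = 3*6459 + 1601
6459 = 4*1601 + 55
1601 = 29*55 + 6
55 = 9*6 + 1
6 = 6*1 + 0
gcd = 1, so the inverse exists. Back-substitute:
1 = 55 − 9·6
1 = −9·1601 + 262·55
1 = 262·6459 − 1057·1601
1 = −1057·20978 + 3433·6459
1 = 3433·635799 − 104047·20978
So 20978·(-104047) ≡ 1 (mod 635799), and -104047 ≡ 531752 (mod 635799).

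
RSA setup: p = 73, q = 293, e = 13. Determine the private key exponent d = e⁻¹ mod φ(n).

6469

φ(n) = (p−1)(q−1) = 72·292 = 21024.
Need d with 13·d ≡ 1 (mod 21024). Apply the extended Euclidean algorithm:
21024 = 1617*13 + 3
13 = 4*3 + 1
3 = 3*1 + 0
Back-substitute:
1 = 13 − 4·3
1 = −4·21024 + 6469·13
So 13·6469 ≡ 1 (mod 21024), hence d = 6469.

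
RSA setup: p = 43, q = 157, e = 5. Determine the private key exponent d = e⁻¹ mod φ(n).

2621

φ(n) = (p−1)(q−1) = 42·156 = 6552.
Need d with 5·d ≡ 1 (mod 6552). Apply the extended Euclidean algorithm:
6552 = 1310·5 + 2
5 = 2·2 + 1
2 = 2·1 + 0
Back-substitute:
1 = 5 − 2·2
1 = −2·6552 + 2621·5
So 5·2621 ≡ 1 (mod 6552), hence d = 2621.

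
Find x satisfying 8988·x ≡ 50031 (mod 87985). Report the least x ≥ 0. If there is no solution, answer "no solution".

First find gcd(8988, 87985):
87985 = 9×8988 + 7093
8988 = 1×7093 + 1895
7093 = 3×1895 + 1408
1895 = 1×1408 + 487
1408 = 2×487 + 434
487 = 1×434 + 53
434 = 8×53 + 10
53 = 5×10 + 3
10 = 3×3 + 1
3 = 3×1 + 0
gcd = 1, so a unique solution mod 87985 exists.
Back-substitute for the Bézout coefficients:
1 = 10 − 3·3
1 = −3·53 + 16·10
1 = 16·434 − 131·53
1 = −131·487 + 147·434
1 = 147·1408 − 425·487
1 = −425·1895 + 572·1408
1 = 572·7093 − 2141·1895
1 = −2141·8988 + 2713·7093
1 = 2713·87985 − 26558·8988
So 8988·(-26558) ≡ 1 (mod 87985), giving 8988⁻¹ ≡ 61427.
x ≡ 8988⁻¹·50031 ≡ 61427·50031 ≡ 26172 (mod 87985).

26172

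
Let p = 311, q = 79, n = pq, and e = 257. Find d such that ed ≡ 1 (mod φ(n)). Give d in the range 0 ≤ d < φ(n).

3293

φ(n) = (p−1)(q−1) = 310·78 = 24180.
Need d with 257·d ≡ 1 (mod 24180). Apply the extended Euclidean algorithm:
24180 = 94×257 + 22
257 = 11×22 + 15
22 = 1×15 + 7
15 = 2×7 + 1
7 = 7×1 + 0
Back-substitute:
1 = 15 − 2·7
1 = −2·22 + 3·15
1 = 3·257 − 35·22
1 = −35·24180 + 3293·257
So 257·3293 ≡ 1 (mod 24180), hence d = 3293.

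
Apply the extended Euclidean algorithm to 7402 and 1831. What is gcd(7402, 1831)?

Apply Euclid's algorithm to 7402 and 1831:
7402 = 4·1831 + 78
1831 = 23·78 + 37
78 = 2·37 + 4
37 = 9·4 + 1
4 = 4·1 + 0
gcd(7402, 1831) = 1.
Working backward:
1 = 37 − 9·4
1 = −9·78 + 19·37
1 = 19·1831 − 446·78
1 = −446·7402 + 1803·1831
So 1 = (-446)·7402 + (1803)·1831.

1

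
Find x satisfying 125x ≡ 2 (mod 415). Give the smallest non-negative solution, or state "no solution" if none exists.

no solution

gcd(125, 415):
415 = 3×125 + 40
125 = 3×40 + 5
40 = 8×5 + 0
gcd = 5, but 5 ∤ 2, so the congruence has no solution.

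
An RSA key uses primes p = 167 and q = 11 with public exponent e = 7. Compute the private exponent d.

1423

φ(n) = (p−1)(q−1) = 166·10 = 1660.
Need d with 7·d ≡ 1 (mod 1660). Apply the extended Euclidean algorithm:
1660 = 237×7 + 1
7 = 7×1 + 0
Back-substitute:
1 = 1660 − 237·7
So 7·(-237) ≡ 1 (mod 1660), hence d ≡ -237 ≡ 1423 (mod 1660).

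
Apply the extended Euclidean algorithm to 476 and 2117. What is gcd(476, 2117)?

1

Euclidean algorithm:
2117 = 4*476 + 213
476 = 2*213 + 50
213 = 4*50 + 13
50 = 3*13 + 11
13 = 1*11 + 2
11 = 5*2 + 1
2 = 2*1 + 0
gcd(476, 2117) = 1.
Working backward:
1 = 11 − 5·2
1 = −5·13 + 6·11
1 = 6·50 − 23·13
1 = −23·213 + 98·50
1 = 98·476 − 219·213
1 = −219·2117 + 974·476
So 1 = (-219)·2117 + (974)·476.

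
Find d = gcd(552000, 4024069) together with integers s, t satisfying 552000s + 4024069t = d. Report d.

Apply Euclid's algorithm to 4024069 and 552000:
4024069 = 7*552000 + 160069
552000 = 3*160069 + 71793
160069 = 2*71793 + 16483
71793 = 4*16483 + 5861
16483 = 2*5861 + 4761
5861 = 1*4761 + 1100
4761 = 4*1100 + 361
1100 = 3*361 + 17
361 = 21*17 + 4
17 = 4*4 + 1
4 = 4*1 + 0
gcd(552000, 4024069) = 1.
Express as a combination:
1 = 17 − 4·4
1 = −4·361 + 85·17
1 = 85·1100 − 259·361
1 = −259·4761 + 1121·1100
1 = 1121·5861 − 1380·4761
1 = −1380·16483 + 3881·5861
1 = 3881·71793 − 16904·16483
1 = −16904·160069 + 37689·71793
1 = 37689·552000 − 129971·160069
1 = −129971·4024069 + 947486·552000
So 1 = (-129971)·4024069 + (947486)·552000.

1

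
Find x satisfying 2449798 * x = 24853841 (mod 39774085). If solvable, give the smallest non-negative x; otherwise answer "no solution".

gcd(2449798, 39774085):
39774085 = 16·2449798 + 577317
2449798 = 4·577317 + 140530
577317 = 4·140530 + 15197
140530 = 9·15197 + 3757
15197 = 4·3757 + 169
3757 = 22·169 + 39
169 = 4·39 + 13
39 = 3·13 + 0
gcd = 13, but 13 ∤ 24853841, so the congruence has no solution.

no solution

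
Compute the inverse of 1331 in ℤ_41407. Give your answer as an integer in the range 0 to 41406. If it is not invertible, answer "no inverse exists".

12195

Run Euclid on (41407, 1331):
41407 = 31·1331 + 146
1331 = 9·146 + 17
146 = 8·17 + 10
17 = 1·10 + 7
10 = 1·7 + 3
7 = 2·3 + 1
3 = 3·1 + 0
gcd = 1, so the inverse exists. Back-substitute:
1 = 7 − 2·3
1 = −2·10 + 3·7
1 = 3·17 − 5·10
1 = −5·146 + 43·17
1 = 43·1331 − 392·146
1 = −392·41407 + 12195·1331
So 1331·12195 ≡ 1 (mod 41407).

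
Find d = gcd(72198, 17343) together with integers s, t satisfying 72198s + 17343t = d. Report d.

Repeated division:
72198 = 4×17343 + 2826
17343 = 6×2826 + 387
2826 = 7×387 + 117
387 = 3×117 + 36
117 = 3×36 + 9
36 = 4×9 + 0
gcd(72198, 17343) = 9.
Working backward:
9 = 117 − 3·36
9 = −3·387 + 10·117
9 = 10·2826 − 73·387
9 = −73·17343 + 448·2826
9 = 448·72198 − 1865·17343
So 9 = (448)·72198 + (-1865)·17343.

9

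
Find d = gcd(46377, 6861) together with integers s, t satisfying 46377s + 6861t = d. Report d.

Apply Euclid's algorithm to 46377 and 6861:
46377 = 6*6861 + 5211
6861 = 1*5211 + 1650
5211 = 3*1650 + 261
1650 = 6*261 + 84
261 = 3*84 + 9
84 = 9*9 + 3
9 = 3*3 + 0
gcd(46377, 6861) = 3.
Working backward:
3 = 84 − 9·9
3 = −9·261 + 28·84
3 = 28·1650 − 177·261
3 = −177·5211 + 559·1650
3 = 559·6861 − 736·5211
3 = −736·46377 + 4975·6861
So 3 = (-736)·46377 + (4975)·6861.

3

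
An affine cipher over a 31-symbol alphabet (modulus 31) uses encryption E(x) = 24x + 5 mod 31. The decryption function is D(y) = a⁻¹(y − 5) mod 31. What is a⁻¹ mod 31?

Run Euclid on (31, 24):
31 = 1*24 + 7
24 = 3*7 + 3
7 = 2*3 + 1
3 = 3*1 + 0
gcd = 1, so the inverse exists. Back-substitute:
1 = 7 − 2·3
1 = −2·24 + 7·7
1 = 7·31 − 9·24
So 24·(-9) ≡ 1 (mod 31), and -9 ≡ 22 (mod 31).

22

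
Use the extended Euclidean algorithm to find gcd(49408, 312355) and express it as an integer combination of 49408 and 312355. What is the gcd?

Repeated division:
312355 = 6·49408 + 15907
49408 = 3·15907 + 1687
15907 = 9·1687 + 724
1687 = 2·724 + 239
724 = 3·239 + 7
239 = 34·7 + 1
7 = 7·1 + 0
gcd(49408, 312355) = 1.
Back-substituting:
1 = 239 − 34·7
1 = −34·724 + 103·239
1 = 103·1687 − 240·724
1 = −240·15907 + 2263·1687
1 = 2263·49408 − 7029·15907
1 = −7029·312355 + 44437·49408
So 1 = (-7029)·312355 + (44437)·49408.

1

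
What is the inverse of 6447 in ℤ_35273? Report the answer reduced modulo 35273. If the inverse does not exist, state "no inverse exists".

no inverse exists

Euclidean algorithm on 35273, 6447:
35273 = 5·6447 + 3038
6447 = 2·3038 + 371
3038 = 8·371 + 70
371 = 5·70 + 21
70 = 3·21 + 7
21 = 3·7 + 0
Since gcd = 7 > 1, 6447 is not a unit mod 35273.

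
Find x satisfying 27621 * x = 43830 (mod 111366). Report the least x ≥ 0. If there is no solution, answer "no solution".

2074

First find gcd(27621, 111366):
111366 = 4×27621 + 882
27621 = 31×882 + 279
882 = 3×279 + 45
279 = 6×45 + 9
45 = 5×9 + 0
gcd = 9 and 9 | 43830, so solutions exist. Divide through by 9: 3069x ≡ 4870 (mod 12374).
Now find 3069⁻¹ mod 12374:
12374 = 4·3069 + 98
3069 = 31·98 + 31
98 = 3·31 + 5
31 = 6·5 + 1
5 = 5·1 + 0
Back-substitute:
1 = 31 − 6·5
1 = −6·98 + 19·31
1 = 19·3069 − 595·98
1 = −595·12374 + 2399·3069
So 3069⁻¹ ≡ 2399 (mod 12374).
Then x ≡ 2399·4870 ≡ 2074 (mod 12374); the smallest non-negative solution is x = 2074.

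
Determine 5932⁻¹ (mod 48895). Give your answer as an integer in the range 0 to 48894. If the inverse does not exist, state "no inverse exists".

4723

gcd(48895, 5932) by repeated division:
48895 = 8*5932 + 1439
5932 = 4*1439 + 176
1439 = 8*176 + 31
176 = 5*31 + 21
31 = 1*21 + 10
21 = 2*10 + 1
10 = 10*1 + 0
gcd = 1, so the inverse exists. Back-substitute:
1 = 21 − 2·10
1 = −2·31 + 3·21
1 = 3·176 − 17·31
1 = −17·1439 + 139·176
1 = 139·5932 − 573·1439
1 = −573·48895 + 4723·5932
So 5932·4723 ≡ 1 (mod 48895).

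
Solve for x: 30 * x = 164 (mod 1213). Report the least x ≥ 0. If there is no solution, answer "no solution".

895

First find gcd(30, 1213):
1213 = 40*30 + 13
30 = 2*13 + 4
13 = 3*4 + 1
4 = 4*1 + 0
gcd = 1, so a unique solution mod 1213 exists.
Back-substitute for the Bézout coefficients:
1 = 13 − 3·4
1 = −3·30 + 7·13
1 = 7·1213 − 283·30
So 30·(-283) ≡ 1 (mod 1213), giving 30⁻¹ ≡ 930.
x ≡ 30⁻¹·164 ≡ 930·164 ≡ 895 (mod 1213).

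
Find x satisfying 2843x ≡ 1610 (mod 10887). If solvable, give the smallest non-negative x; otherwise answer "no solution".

First find gcd(2843, 10887):
10887 = 3·2843 + 2358
2843 = 1·2358 + 485
2358 = 4·485 + 418
485 = 1·418 + 67
418 = 6·67 + 16
67 = 4·16 + 3
16 = 5·3 + 1
3 = 3·1 + 0
gcd = 1, so a unique solution mod 10887 exists.
Back-substitute for the Bézout coefficients:
1 = 16 − 5·3
1 = −5·67 + 21·16
1 = 21·418 − 131·67
1 = −131·485 + 152·418
1 = 152·2358 − 739·485
1 = −739·2843 + 891·2358
1 = 891·10887 − 3412·2843
So 2843·(-3412) ≡ 1 (mod 10887), giving 2843⁻¹ ≡ 7475.
x ≡ 2843⁻¹·1610 ≡ 7475·1610 ≡ 4615 (mod 10887).

4615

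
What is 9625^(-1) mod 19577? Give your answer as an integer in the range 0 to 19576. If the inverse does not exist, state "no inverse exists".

4550

Apply the Euclidean algorithm to 19577 and 9625:
19577 = 2×9625 + 327
9625 = 29×327 + 142
327 = 2×142 + 43
142 = 3×43 + 13
43 = 3×13 + 4
13 = 3×4 + 1
4 = 4×1 + 0
The gcd is 1. Working backward:
1 = 13 − 3·4
1 = −3·43 + 10·13
1 = 10·142 − 33·43
1 = −33·327 + 76·142
1 = 76·9625 − 2237·327
1 = −2237·19577 + 4550·9625
So 9625·4550 ≡ 1 (mod 19577).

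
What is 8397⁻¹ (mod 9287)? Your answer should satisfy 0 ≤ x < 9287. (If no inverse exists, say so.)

Apply the Euclidean algorithm to 9287 and 8397:
9287 = 1×8397 + 890
8397 = 9×890 + 387
890 = 2×387 + 116
387 = 3×116 + 39
116 = 2×39 + 38
39 = 1×38 + 1
38 = 38×1 + 0
The gcd is 1. Working backward:
1 = 39 − 38
1 = −116 + 3·39
1 = 3·387 − 10·116
1 = −10·890 + 23·387
1 = 23·8397 − 217·890
1 = −217·9287 + 240·8397
So 8397·240 ≡ 1 (mod 9287).

240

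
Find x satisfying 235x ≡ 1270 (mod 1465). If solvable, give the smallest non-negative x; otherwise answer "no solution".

First find gcd(235, 1465):
1465 = 6*235 + 55
235 = 4*55 + 15
55 = 3*15 + 10
15 = 1*10 + 5
10 = 2*5 + 0
gcd = 5 and 5 | 1270, so solutions exist. Divide through by 5: 47x ≡ 254 (mod 293).
Now find 47⁻¹ mod 293:
293 = 6·47 + 11
47 = 4·11 + 3
11 = 3·3 + 2
3 = 1·2 + 1
2 = 2·1 + 0
Back-substitute:
1 = 3 − 2
1 = −11 + 4·3
1 = 4·47 − 17·11
1 = −17·293 + 106·47
So 47⁻¹ ≡ 106 (mod 293).
Then x ≡ 106·254 ≡ 261 (mod 293); the smallest non-negative solution is x = 261.

261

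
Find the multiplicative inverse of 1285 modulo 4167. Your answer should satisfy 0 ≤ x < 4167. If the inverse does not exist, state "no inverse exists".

3379

Run Euclid on (4167, 1285):
4167 = 3×1285 + 312
1285 = 4×312 + 37
312 = 8×37 + 16
37 = 2×16 + 5
16 = 3×5 + 1
5 = 5×1 + 0
Since gcd(1285, 4167) = 1, back-substitute to write 1 as a combination:
1 = 16 − 3·5
1 = −3·37 + 7·16
1 = 7·312 − 59·37
1 = −59·1285 + 243·312
1 = 243·4167 − 788·1285
Hence 1285⁻¹ ≡ -788 ≡ 3379 (mod 4167).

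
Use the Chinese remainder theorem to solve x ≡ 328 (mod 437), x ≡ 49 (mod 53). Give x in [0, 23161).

1639

Write x = 328 + 437·k. Then 437·k ≡ 49 − 328 ≡ 39 (mod 53).
Need 437⁻¹ mod 53. Extended Euclid on (53, 13):
53 = 4×13 + 1
13 = 13×1 + 0
Back-substitute:
1 = 53 − 4·13
437⁻¹ ≡ 49 (mod 53), so k ≡ 49·39 ≡ 3 (mod 53).
x = 328 + 437·3 = 1639.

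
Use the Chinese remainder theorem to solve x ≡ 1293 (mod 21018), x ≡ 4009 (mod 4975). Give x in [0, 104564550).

Write x = 1293 + 21018·k. Then 21018·k ≡ 4009 − 1293 ≡ 2716 (mod 4975).
Need 21018⁻¹ mod 4975. Extended Euclid on (4975, 1118):
4975 = 4*1118 + 503
1118 = 2*503 + 112
503 = 4*112 + 55
112 = 2*55 + 2
55 = 27*2 + 1
2 = 2*1 + 0
Back-substitute:
1 = 55 − 27·2
1 = −27·112 + 55·55
1 = 55·503 − 247·112
1 = −247·1118 + 549·503
1 = 549·4975 − 2443·1118
21018⁻¹ ≡ 2532 (mod 4975), so k ≡ 2532·2716 ≡ 1462 (mod 4975).
x = 1293 + 21018·1462 = 30729609.

30729609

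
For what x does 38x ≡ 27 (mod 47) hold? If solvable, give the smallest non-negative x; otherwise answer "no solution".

First find gcd(38, 47):
47 = 1*38 + 9
38 = 4*9 + 2
9 = 4*2 + 1
2 = 2*1 + 0
gcd = 1, so a unique solution mod 47 exists.
Back-substitute for the Bézout coefficients:
1 = 9 − 4·2
1 = −4·38 + 17·9
1 = 17·47 − 21·38
So 38·(-21) ≡ 1 (mod 47), giving 38⁻¹ ≡ 26.
x ≡ 38⁻¹·27 ≡ 26·27 ≡ 44 (mod 47).

44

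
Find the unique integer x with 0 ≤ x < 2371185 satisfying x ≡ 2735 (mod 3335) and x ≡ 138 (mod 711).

Write x = 2735 + 3335·k. Then 3335·k ≡ 138 − 2735 ≡ 247 (mod 711).
Need 3335⁻¹ mod 711. Extended Euclid on (711, 491):
711 = 1*491 + 220
491 = 2*220 + 51
220 = 4*51 + 16
51 = 3*16 + 3
16 = 5*3 + 1
3 = 3*1 + 0
Back-substitute:
1 = 16 − 5·3
1 = −5·51 + 16·16
1 = 16·220 − 69·51
1 = −69·491 + 154·220
1 = 154·711 − 223·491
3335⁻¹ ≡ 488 (mod 711), so k ≡ 488·247 ≡ 377 (mod 711).
x = 2735 + 3335·377 = 1260030.

1260030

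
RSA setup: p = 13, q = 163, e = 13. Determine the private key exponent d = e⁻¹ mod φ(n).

φ(n) = (p−1)(q−1) = 12·162 = 1944.
Need d with 13·d ≡ 1 (mod 1944). Apply the extended Euclidean algorithm:
1944 = 149*13 + 7
13 = 1*7 + 6
7 = 1*6 + 1
6 = 6*1 + 0
Back-substitute:
1 = 7 − 6
1 = −13 + 2·7
1 = 2·1944 − 299·13
So 13·(-299) ≡ 1 (mod 1944), hence d ≡ -299 ≡ 1645 (mod 1944).

1645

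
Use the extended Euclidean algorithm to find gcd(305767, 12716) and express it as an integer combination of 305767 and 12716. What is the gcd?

Euclidean algorithm:
305767 = 24*12716 + 583
12716 = 21*583 + 473
583 = 1*473 + 110
473 = 4*110 + 33
110 = 3*33 + 11
33 = 3*11 + 0
gcd(305767, 12716) = 11.
Back-substituting:
11 = 110 − 3·33
11 = −3·473 + 13·110
11 = 13·583 − 16·473
11 = −16·12716 + 349·583
11 = 349·305767 − 8392·12716
So 11 = (349)·305767 + (-8392)·12716.

11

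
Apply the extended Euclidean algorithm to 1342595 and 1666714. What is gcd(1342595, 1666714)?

Repeated division:
1666714 = 1×1342595 + 324119
1342595 = 4×324119 + 46119
324119 = 7×46119 + 1286
46119 = 35×1286 + 1109
1286 = 1×1109 + 177
1109 = 6×177 + 47
177 = 3×47 + 36
47 = 1×36 + 11
36 = 3×11 + 3
11 = 3×3 + 2
3 = 1×2 + 1
2 = 2×1 + 0
gcd(1342595, 1666714) = 1.
Back-substituting:
1 = 3 − 2
1 = −11 + 4·3
1 = 4·36 − 13·11
1 = −13·47 + 17·36
1 = 17·177 − 64·47
1 = −64·1109 + 401·177
1 = 401·1286 − 465·1109
1 = −465·46119 + 16676·1286
1 = 16676·324119 − 117197·46119
1 = −117197·1342595 + 485464·324119
1 = 485464·1666714 − 602661·1342595
So 1 = (485464)·1666714 + (-602661)·1342595.

1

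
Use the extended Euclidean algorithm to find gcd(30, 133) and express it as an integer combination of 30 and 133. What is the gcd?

1

Euclidean algorithm:
133 = 4·30 + 13
30 = 2·13 + 4
13 = 3·4 + 1
4 = 4·1 + 0
gcd(30, 133) = 1.
Express as a combination:
1 = 13 − 3·4
1 = −3·30 + 7·13
1 = 7·133 − 31·30
So 1 = (7)·133 + (-31)·30.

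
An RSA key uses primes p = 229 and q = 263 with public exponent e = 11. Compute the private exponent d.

φ(n) = (p−1)(q−1) = 228·262 = 59736.
Need d with 11·d ≡ 1 (mod 59736). Apply the extended Euclidean algorithm:
59736 = 5430×11 + 6
11 = 1×6 + 5
6 = 1×5 + 1
5 = 5×1 + 0
Back-substitute:
1 = 6 − 5
1 = −11 + 2·6
1 = 2·59736 − 10861·11
So 11·(-10861) ≡ 1 (mod 59736), hence d ≡ -10861 ≡ 48875 (mod 59736).

48875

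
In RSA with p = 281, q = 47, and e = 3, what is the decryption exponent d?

8587

φ(n) = (p−1)(q−1) = 280·46 = 12880.
Need d with 3·d ≡ 1 (mod 12880). Apply the extended Euclidean algorithm:
12880 = 4293*3 + 1
3 = 3*1 + 0
Back-substitute:
1 = 12880 − 4293·3
So 3·(-4293) ≡ 1 (mod 12880), hence d ≡ -4293 ≡ 8587 (mod 12880).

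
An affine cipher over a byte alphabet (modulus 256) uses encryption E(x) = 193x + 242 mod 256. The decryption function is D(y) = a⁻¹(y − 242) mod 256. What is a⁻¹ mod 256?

Extended Euclidean algorithm:
256 = 1*193 + 63
193 = 3*63 + 4
63 = 15*4 + 3
4 = 1*3 + 1
3 = 3*1 + 0
gcd = 1, so the inverse exists. Back-substitute:
1 = 4 − 3
1 = −63 + 16·4
1 = 16·193 − 49·63
1 = −49·256 + 65·193
So 193·65 ≡ 1 (mod 256).

65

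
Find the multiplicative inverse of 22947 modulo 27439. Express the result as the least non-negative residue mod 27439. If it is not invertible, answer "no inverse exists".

15607

Run Euclid on (27439, 22947):
27439 = 1*22947 + 4492
22947 = 5*4492 + 487
4492 = 9*487 + 109
487 = 4*109 + 51
109 = 2*51 + 7
51 = 7*7 + 2
7 = 3*2 + 1
2 = 2*1 + 0
gcd = 1, so the inverse exists. Back-substitute:
1 = 7 − 3·2
1 = −3·51 + 22·7
1 = 22·109 − 47·51
1 = −47·487 + 210·109
1 = 210·4492 − 1937·487
1 = −1937·22947 + 9895·4492
1 = 9895·27439 − 11832·22947
So 22947·(-11832) ≡ 1 (mod 27439), and -11832 ≡ 15607 (mod 27439).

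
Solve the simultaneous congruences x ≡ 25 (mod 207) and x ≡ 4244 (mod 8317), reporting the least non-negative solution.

544849

Write x = 25 + 207·k. Then 207·k ≡ 4244 − 25 ≡ 4219 (mod 8317).
Need 207⁻¹ mod 8317. Extended Euclid on (8317, 207):
8317 = 40*207 + 37
207 = 5*37 + 22
37 = 1*22 + 15
22 = 1*15 + 7
15 = 2*7 + 1
7 = 7*1 + 0
Back-substitute:
1 = 15 − 2·7
1 = −2·22 + 3·15
1 = 3·37 − 5·22
1 = −5·207 + 28·37
1 = 28·8317 − 1125·207
207⁻¹ ≡ 7192 (mod 8317), so k ≡ 7192·4219 ≡ 2632 (mod 8317).
x = 25 + 207·2632 = 544849.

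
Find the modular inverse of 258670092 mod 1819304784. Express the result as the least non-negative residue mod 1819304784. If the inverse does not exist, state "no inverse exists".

no inverse exists

Euclidean algorithm on 1819304784, 258670092:
1819304784 = 7×258670092 + 8614140
258670092 = 30×8614140 + 245892
8614140 = 35×245892 + 7920
245892 = 31×7920 + 372
7920 = 21×372 + 108
372 = 3×108 + 48
108 = 2×48 + 12
48 = 4×12 + 0
Since gcd = 12 > 1, 258670092 is not a unit mod 1819304784.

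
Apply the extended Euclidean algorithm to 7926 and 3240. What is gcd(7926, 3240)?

6

Euclidean algorithm:
7926 = 2×3240 + 1446
3240 = 2×1446 + 348
1446 = 4×348 + 54
348 = 6×54 + 24
54 = 2×24 + 6
24 = 4×6 + 0
gcd(7926, 3240) = 6.
Back-substituting:
6 = 54 − 2·24
6 = −2·348 + 13·54
6 = 13·1446 − 54·348
6 = −54·3240 + 121·1446
6 = 121·7926 − 296·3240
So 6 = (121)·7926 + (-296)·3240.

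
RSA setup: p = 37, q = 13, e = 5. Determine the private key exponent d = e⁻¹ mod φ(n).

173

φ(n) = (p−1)(q−1) = 36·12 = 432.
Need d with 5·d ≡ 1 (mod 432). Apply the extended Euclidean algorithm:
432 = 86*5 + 2
5 = 2*2 + 1
2 = 2*1 + 0
Back-substitute:
1 = 5 − 2·2
1 = −2·432 + 173·5
So 5·173 ≡ 1 (mod 432), hence d = 173.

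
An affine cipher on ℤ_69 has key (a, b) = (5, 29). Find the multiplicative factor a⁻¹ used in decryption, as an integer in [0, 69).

14

gcd(69, 5) by repeated division:
69 = 13·5 + 4
5 = 1·4 + 1
4 = 4·1 + 0
Since gcd(5, 69) = 1, back-substitute to write 1 as a combination:
1 = 5 − 4
1 = −69 + 14·5
So 5·14 ≡ 1 (mod 69).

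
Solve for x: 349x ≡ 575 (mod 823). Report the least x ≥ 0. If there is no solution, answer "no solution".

320

First find gcd(349, 823):
823 = 2·349 + 125
349 = 2·125 + 99
125 = 1·99 + 26
99 = 3·26 + 21
26 = 1·21 + 5
21 = 4·5 + 1
5 = 5·1 + 0
gcd = 1, so a unique solution mod 823 exists.
Back-substitute for the Bézout coefficients:
1 = 21 − 4·5
1 = −4·26 + 5·21
1 = 5·99 − 19·26
1 = −19·125 + 24·99
1 = 24·349 − 67·125
1 = −67·823 + 158·349
So 349·(158) ≡ 1 (mod 823), giving 349⁻¹ ≡ 158.
x ≡ 349⁻¹·575 ≡ 158·575 ≡ 320 (mod 823).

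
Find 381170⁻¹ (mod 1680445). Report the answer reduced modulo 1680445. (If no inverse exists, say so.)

Euclidean algorithm on 1680445, 381170:
1680445 = 4×381170 + 155765
381170 = 2×155765 + 69640
155765 = 2×69640 + 16485
69640 = 4×16485 + 3700
16485 = 4×3700 + 1685
3700 = 2×1685 + 330
1685 = 5×330 + 35
330 = 9×35 + 15
35 = 2×15 + 5
15 = 3×5 + 0
gcd(381170, 1680445) = 5 ≠ 1, so 381170 has no multiplicative inverse modulo 1680445.

no inverse exists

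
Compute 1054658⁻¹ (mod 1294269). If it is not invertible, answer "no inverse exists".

1261352

Apply the Euclidean algorithm to 1294269 and 1054658:
1294269 = 1×1054658 + 239611
1054658 = 4×239611 + 96214
239611 = 2×96214 + 47183
96214 = 2×47183 + 1848
47183 = 25×1848 + 983
1848 = 1×983 + 865
983 = 1×865 + 118
865 = 7×118 + 39
118 = 3×39 + 1
39 = 39×1 + 0
gcd = 1, so the inverse exists. Back-substitute:
1 = 118 − 3·39
1 = −3·865 + 22·118
1 = 22·983 − 25·865
1 = −25·1848 + 47·983
1 = 47·47183 − 1200·1848
1 = −1200·96214 + 2447·47183
1 = 2447·239611 − 6094·96214
1 = −6094·1054658 + 26823·239611
1 = 26823·1294269 − 32917·1054658
Hence 1054658⁻¹ ≡ -32917 ≡ 1261352 (mod 1294269).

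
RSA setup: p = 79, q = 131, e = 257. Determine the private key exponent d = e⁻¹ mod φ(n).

4853

φ(n) = (p−1)(q−1) = 78·130 = 10140.
Need d with 257·d ≡ 1 (mod 10140). Apply the extended Euclidean algorithm:
10140 = 39·257 + 117
257 = 2·117 + 23
117 = 5·23 + 2
23 = 11·2 + 1
2 = 2·1 + 0
Back-substitute:
1 = 23 − 11·2
1 = −11·117 + 56·23
1 = 56·257 − 123·117
1 = −123·10140 + 4853·257
So 257·4853 ≡ 1 (mod 10140), hence d = 4853.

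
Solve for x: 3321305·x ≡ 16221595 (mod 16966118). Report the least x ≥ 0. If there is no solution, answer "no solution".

1003371

First find gcd(3321305, 16966118):
16966118 = 5·3321305 + 359593
3321305 = 9·359593 + 84968
359593 = 4·84968 + 19721
84968 = 4·19721 + 6084
19721 = 3·6084 + 1469
6084 = 4·1469 + 208
1469 = 7·208 + 13
208 = 16·13 + 0
gcd = 13 and 13 | 16221595, so solutions exist. Divide through by 13: 255485x ≡ 1247815 (mod 1305086).
Now find 255485⁻¹ mod 1305086:
1305086 = 5×255485 + 27661
255485 = 9×27661 + 6536
27661 = 4×6536 + 1517
6536 = 4×1517 + 468
1517 = 3×468 + 113
468 = 4×113 + 16
113 = 7×16 + 1
16 = 16×1 + 0
Back-substitute:
1 = 113 − 7·16
1 = −7·468 + 29·113
1 = 29·1517 − 94·468
1 = −94·6536 + 405·1517
1 = 405·27661 − 1714·6536
1 = −1714·255485 + 15831·27661
1 = 15831·1305086 − 80869·255485
So 255485·(-80869) ≡ 1 (mod 1305086), i.e. 255485⁻¹ ≡ 1224217.
Then x ≡ 1224217·1247815 ≡ 1003371 (mod 1305086); the smallest non-negative solution is x = 1003371.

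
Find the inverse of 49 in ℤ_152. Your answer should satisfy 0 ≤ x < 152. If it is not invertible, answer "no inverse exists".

121

Run Euclid on (152, 49):
152 = 3*49 + 5
49 = 9*5 + 4
5 = 1*4 + 1
4 = 4*1 + 0
The gcd is 1. Working backward:
1 = 5 − 4
1 = −49 + 10·5
1 = 10·152 − 31·49
So 49·(-31) ≡ 1 (mod 152), and -31 ≡ 121 (mod 152).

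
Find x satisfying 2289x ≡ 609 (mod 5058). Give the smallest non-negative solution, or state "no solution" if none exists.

First find gcd(2289, 5058):
5058 = 2*2289 + 480
2289 = 4*480 + 369
480 = 1*369 + 111
369 = 3*111 + 36
111 = 3*36 + 3
36 = 12*3 + 0
gcd = 3 and 3 | 609, so solutions exist. Divide through by 3: 763x ≡ 203 (mod 1686).
Now find 763⁻¹ mod 1686:
1686 = 2*763 + 160
763 = 4*160 + 123
160 = 1*123 + 37
123 = 3*37 + 12
37 = 3*12 + 1
12 = 12*1 + 0
Back-substitute:
1 = 37 − 3·12
1 = −3·123 + 10·37
1 = 10·160 − 13·123
1 = −13·763 + 62·160
1 = 62·1686 − 137·763
So 763·(-137) ≡ 1 (mod 1686), i.e. 763⁻¹ ≡ 1549.
Then x ≡ 1549·203 ≡ 851 (mod 1686); the smallest non-negative solution is x = 851.

851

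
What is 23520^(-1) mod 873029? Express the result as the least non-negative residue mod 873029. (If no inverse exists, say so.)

Apply the Euclidean algorithm to 873029 and 23520:
873029 = 37*23520 + 2789
23520 = 8*2789 + 1208
2789 = 2*1208 + 373
1208 = 3*373 + 89
373 = 4*89 + 17
89 = 5*17 + 4
17 = 4*4 + 1
4 = 4*1 + 0
gcd = 1, so the inverse exists. Back-substitute:
1 = 17 − 4·4
1 = −4·89 + 21·17
1 = 21·373 − 88·89
1 = −88·1208 + 285·373
1 = 285·2789 − 658·1208
1 = −658·23520 + 5549·2789
1 = 5549·873029 − 205971·23520
Thus 23520·(-205971) ≡ 1 (mod 873029); reducing, -205971 mod 873029 = 667058.

667058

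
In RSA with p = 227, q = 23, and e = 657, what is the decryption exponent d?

φ(n) = (p−1)(q−1) = 226·22 = 4972.
Need d with 657·d ≡ 1 (mod 4972). Apply the extended Euclidean algorithm:
4972 = 7·657 + 373
657 = 1·373 + 284
373 = 1·284 + 89
284 = 3·89 + 17
89 = 5·17 + 4
17 = 4·4 + 1
4 = 4·1 + 0
Back-substitute:
1 = 17 − 4·4
1 = −4·89 + 21·17
1 = 21·284 − 67·89
1 = −67·373 + 88·284
1 = 88·657 − 155·373
1 = −155·4972 + 1173·657
So 657·1173 ≡ 1 (mod 4972), hence d = 1173.

1173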